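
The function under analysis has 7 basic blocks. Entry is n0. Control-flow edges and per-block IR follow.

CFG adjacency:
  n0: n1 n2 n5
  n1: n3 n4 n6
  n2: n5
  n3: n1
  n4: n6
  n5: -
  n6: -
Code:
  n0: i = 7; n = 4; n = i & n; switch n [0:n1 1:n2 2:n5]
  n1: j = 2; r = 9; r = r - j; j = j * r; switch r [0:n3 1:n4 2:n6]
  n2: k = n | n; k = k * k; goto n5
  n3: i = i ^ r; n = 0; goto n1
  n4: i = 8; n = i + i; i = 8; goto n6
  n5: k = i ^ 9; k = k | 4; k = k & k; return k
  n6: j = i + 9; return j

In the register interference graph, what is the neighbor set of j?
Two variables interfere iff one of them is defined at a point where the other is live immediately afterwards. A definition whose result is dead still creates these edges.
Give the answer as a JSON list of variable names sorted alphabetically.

Per-block:
  n0: {i,n} / ∅
  n1: {j,r} / ∅
  n2: {k} / {n}
  n3: {i,n} / {i,r}
  n4: {i,n} / ∅
  n5: {k} / {i}
  n6: {j} / {i}

Backward fixpoint:
  live n0: ∅→{i,n}
  live n1: {i}→{i,r}
  live n2: {i,n}→{i}
  live n3: {i,r}→{i}
  live n4: ∅→{i}
  live n5: {i}→∅
  live n6: {i}→∅

Interfere edges:
  i↔{j,k,n,r}
  j↔{i,r}
  k↔{i}
  n↔{i}
  r↔{i,j}

N(j) = ["i", "r"]

Answer: ["i", "r"]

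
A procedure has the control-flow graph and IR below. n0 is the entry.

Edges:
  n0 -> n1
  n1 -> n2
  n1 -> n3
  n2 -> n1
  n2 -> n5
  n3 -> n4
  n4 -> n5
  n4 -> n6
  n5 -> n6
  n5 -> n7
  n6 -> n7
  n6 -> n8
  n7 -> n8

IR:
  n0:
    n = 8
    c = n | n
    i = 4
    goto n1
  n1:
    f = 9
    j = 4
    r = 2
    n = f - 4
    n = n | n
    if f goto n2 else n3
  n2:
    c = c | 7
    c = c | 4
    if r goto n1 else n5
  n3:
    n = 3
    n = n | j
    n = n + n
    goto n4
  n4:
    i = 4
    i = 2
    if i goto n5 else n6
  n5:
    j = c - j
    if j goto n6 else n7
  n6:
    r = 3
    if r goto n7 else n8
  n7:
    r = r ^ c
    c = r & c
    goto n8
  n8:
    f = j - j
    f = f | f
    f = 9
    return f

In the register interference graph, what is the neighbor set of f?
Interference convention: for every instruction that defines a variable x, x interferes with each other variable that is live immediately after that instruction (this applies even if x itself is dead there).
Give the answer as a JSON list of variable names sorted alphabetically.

Answer: ["c", "j", "n", "r"]

Derivation:
def/use:
  n0: def={c,i,n} ue=∅
  n1: def={f,j,n,r} ue=∅
  n2: def={c} ue={c,r}
  n3: def={n} ue={j}
  n4: def={i} ue=∅
  n5: def={j} ue={c,j}
  n6: def={r} ue=∅
  n7: def={c,r} ue={c,r}
  n8: def={f} ue={j}

Backward fixpoint:
  live n0: ∅→{c}
  live n1: {c}→{c,j,r}
  live n2: {c,j,r}→{c,j,r}
  live n3: {c,j,r}→{c,j,r}
  live n4: {c,j,r}→{c,j,r}
  live n5: {c,j,r}→{c,j,r}
  live n6: {c,j}→{c,j,r}
  live n7: {c,j,r}→{j}
  live n8: {j}→∅

Conflict graph:
  c: {f,i,j,n,r}
  f: {c,j,n,r}
  i: {c,j,r}
  j: {c,f,i,n,r}
  n: {c,f,j,r}
  r: {c,f,i,j,n}

N(f) = ["c", "j", "n", "r"]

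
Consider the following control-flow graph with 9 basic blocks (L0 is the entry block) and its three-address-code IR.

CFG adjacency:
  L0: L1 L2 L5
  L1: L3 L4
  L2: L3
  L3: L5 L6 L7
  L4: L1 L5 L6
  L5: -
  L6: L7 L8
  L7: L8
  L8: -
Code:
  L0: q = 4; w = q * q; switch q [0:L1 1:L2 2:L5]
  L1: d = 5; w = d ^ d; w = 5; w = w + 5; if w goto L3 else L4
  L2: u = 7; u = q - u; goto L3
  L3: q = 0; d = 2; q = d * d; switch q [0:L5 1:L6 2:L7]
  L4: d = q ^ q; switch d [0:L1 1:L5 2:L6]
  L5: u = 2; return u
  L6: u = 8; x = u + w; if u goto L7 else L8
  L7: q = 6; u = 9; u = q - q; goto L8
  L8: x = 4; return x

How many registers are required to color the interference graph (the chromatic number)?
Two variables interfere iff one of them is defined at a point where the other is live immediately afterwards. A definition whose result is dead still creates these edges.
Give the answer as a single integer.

Answer: 3

Working:
Block summaries:
  L0 def {q,w} use ∅
  L1 def {d,w} use ∅
  L2 def {u} use {q}
  L3 def {d,q} use ∅
  L4 def {d} use {q}
  L5 def {u} use ∅
  L6 def {u,x} use {w}
  L7 def {q,u} use ∅
  L8 def {x} use ∅

Live sets:
  L0: in=∅ out={q,w}
  L1: in={q} out={q,w}
  L2: in={q,w} out={w}
  L3: in={w} out={w}
  L4: in={q,w} out={q,w}
  L5: in=∅ out=∅
  L6: in={w} out=∅
  L7: in=∅ out=∅
  L8: in=∅ out=∅

Conflict graph:
  d — {q,w}
  q — {d,u,w}
  u — {q,w,x}
  w — {d,q,u}
  x — {u}

Colouring:
  {d,q,w} pairwise interfere (3-clique) ⇒ χ ≥ 3
  3-colouring: R0={q,x}  R1={d,u}  R2={w}
  χ = 3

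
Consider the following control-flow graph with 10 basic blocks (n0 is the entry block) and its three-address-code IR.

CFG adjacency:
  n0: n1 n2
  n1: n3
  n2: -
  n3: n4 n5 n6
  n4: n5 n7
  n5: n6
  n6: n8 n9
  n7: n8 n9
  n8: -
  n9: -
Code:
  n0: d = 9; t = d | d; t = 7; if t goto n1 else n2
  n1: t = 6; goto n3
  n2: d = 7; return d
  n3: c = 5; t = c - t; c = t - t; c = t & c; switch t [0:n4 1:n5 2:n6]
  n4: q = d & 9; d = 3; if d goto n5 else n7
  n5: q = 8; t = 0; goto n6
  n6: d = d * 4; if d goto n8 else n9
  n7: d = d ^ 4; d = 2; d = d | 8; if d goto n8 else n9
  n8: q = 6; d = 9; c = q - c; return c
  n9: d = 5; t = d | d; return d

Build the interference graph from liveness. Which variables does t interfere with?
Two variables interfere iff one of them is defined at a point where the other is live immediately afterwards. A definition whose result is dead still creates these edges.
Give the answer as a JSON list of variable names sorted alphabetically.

Answer: ["c", "d"]

Working:
Block summaries:
  n0: def={d,t} ue=∅
  n1: def={t} ue=∅
  n2: def={d} ue=∅
  n3: def={c,t} ue={t}
  n4: def={d,q} ue={d}
  n5: def={q,t} ue=∅
  n6: def={d} ue={d}
  n7: def={d} ue={d}
  n8: def={c,d,q} ue={c}
  n9: def={d,t} ue=∅

Backward fixpoint:
  n0 li=∅ lo={d}
  n1 li={d} lo={d,t}
  n2 li=∅ lo=∅
  n3 li={d,t} lo={c,d}
  n4 li={c,d} lo={c,d}
  n5 li={c,d} lo={c,d}
  n6 li={c,d} lo={c}
  n7 li={c,d} lo={c}
  n8 li={c} lo=∅
  n9 li=∅ lo=∅

Interference:
  c: {d,q,t}
  d: {c,q,t}
  q: {c,d}
  t: {c,d}

N(t) = ["c", "d"]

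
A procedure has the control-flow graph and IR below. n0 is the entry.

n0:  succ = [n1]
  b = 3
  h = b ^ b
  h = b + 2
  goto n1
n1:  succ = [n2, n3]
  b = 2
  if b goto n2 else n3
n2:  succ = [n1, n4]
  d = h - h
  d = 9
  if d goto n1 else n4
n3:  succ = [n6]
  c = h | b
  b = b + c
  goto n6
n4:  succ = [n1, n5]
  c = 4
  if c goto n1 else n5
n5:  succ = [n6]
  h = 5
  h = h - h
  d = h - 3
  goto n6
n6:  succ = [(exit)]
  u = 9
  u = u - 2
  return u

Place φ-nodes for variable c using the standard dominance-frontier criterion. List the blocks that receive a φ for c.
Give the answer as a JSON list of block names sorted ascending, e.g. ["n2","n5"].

Answer: ["n1", "n6"]

Derivation:
idom tree: n1←n0 n2←n1 n3←n1 n4←n2 n5←n4 n6←n1
Dom∩ at merges:
  n1: preds {n0,n2,n4}: {n0} ∩ {n0,n1,n2} ∩ {n0,n1,n2,n4} = {n0}; idom=n0
  n6: preds {n3,n5}: {n0,n1,n3} ∩ {n0,n1,n2,n4,n5} = {n0,n1}; idom=n1

DF walk-up:
  join n1 pred n0: · stop@n0
  join n1 pred n2: n2→n1 stop@n0
  join n1 pred n4: n4→n2→n1 stop@n0
  join n6 pred n3: n3 stop@n1
  join n6 pred n5: n5→n4→n2 stop@n1
  DF(n0)=∅
  DF(n1)={n1}
  DF(n2)={n1,n6}
  DF(n3)={n6}
  DF(n4)={n1,n6}
  DF(n5)={n6}
  DF(n6)=∅

φ for c: defs {n3,n4}
  DF⁺ = {n1,n6}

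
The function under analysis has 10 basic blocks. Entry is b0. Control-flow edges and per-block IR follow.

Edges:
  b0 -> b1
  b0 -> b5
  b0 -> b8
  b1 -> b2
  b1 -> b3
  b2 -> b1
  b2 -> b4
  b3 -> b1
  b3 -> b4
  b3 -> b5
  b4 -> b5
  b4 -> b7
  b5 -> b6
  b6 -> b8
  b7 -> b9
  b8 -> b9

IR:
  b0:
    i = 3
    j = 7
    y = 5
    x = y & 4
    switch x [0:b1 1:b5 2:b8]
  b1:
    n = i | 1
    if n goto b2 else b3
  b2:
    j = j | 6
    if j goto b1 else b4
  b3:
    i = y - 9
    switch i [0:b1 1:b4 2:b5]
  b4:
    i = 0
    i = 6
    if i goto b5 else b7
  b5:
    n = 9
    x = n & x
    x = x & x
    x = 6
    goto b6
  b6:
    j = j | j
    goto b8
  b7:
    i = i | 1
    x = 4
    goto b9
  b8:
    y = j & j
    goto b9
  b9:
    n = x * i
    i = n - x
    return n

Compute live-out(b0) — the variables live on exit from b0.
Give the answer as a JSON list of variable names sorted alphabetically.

Block summaries:
  b0 def {i,j,x,y} use ∅
  b1 def {n} use {i}
  b2 def {j} use {j}
  b3 def {i} use {y}
  b4 def {i} use ∅
  b5 def {n,x} use {x}
  b6 def {j} use {j}
  b7 def {i,x} use {i}
  b8 def {y} use {j}
  b9 def {i,n} use {i,x}

Live sets:
  b0 li=∅ lo={i,j,x,y}
  b1 li={i,j,x,y} lo={i,j,x,y}
  b2 li={i,j,x,y} lo={i,j,x,y}
  b3 li={j,x,y} lo={i,j,x,y}
  b4 li={j,x} lo={i,j,x}
  b5 li={i,j,x} lo={i,j,x}
  b6 li={i,j,x} lo={i,j,x}
  b7 li={i} lo={i,x}
  b8 li={i,j,x} lo={i,x}
  b9 li={i,x} lo=∅

live-out(b0) = ["i", "j", "x", "y"]

Answer: ["i", "j", "x", "y"]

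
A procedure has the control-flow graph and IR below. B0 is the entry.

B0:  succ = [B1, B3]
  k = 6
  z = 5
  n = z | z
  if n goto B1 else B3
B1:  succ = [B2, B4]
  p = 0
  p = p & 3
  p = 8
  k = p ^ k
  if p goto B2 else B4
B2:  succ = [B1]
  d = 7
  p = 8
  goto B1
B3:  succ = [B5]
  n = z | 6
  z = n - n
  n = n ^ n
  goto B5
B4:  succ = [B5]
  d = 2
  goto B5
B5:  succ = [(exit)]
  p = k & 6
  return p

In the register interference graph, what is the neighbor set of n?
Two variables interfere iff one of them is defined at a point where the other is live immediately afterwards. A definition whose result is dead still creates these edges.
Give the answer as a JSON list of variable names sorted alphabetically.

Answer: ["k", "z"]

Derivation:
Per-block:
  B0: {k,n,z} / ∅
  B1: {k,p} / {k}
  B2: {d,p} / ∅
  B3: {n,z} / {z}
  B4: {d} / ∅
  B5: {p} / {k}

Live sets:
  B0: in=∅ out={k,z}
  B1: in={k} out={k}
  B2: in={k} out={k}
  B3: in={k,z} out={k}
  B4: in={k} out={k}
  B5: in={k} out=∅

Conflict graph:
  d — {k}
  k — {d,n,p,z}
  n — {k,z}
  p — {k}
  z — {k,n}

N(n) = ["k", "z"]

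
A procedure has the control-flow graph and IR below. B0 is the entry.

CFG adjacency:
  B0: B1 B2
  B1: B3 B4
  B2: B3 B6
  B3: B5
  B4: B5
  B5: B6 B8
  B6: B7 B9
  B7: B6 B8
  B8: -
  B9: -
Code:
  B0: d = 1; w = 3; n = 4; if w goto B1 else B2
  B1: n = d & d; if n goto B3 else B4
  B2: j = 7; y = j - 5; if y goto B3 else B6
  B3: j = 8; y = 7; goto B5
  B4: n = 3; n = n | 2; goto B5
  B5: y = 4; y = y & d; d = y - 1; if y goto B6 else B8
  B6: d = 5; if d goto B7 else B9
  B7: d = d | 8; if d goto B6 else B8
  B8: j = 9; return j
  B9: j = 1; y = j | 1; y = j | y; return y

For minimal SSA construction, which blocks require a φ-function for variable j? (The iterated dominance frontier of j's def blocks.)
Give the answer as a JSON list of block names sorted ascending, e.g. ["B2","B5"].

Answer: ["B3", "B5", "B6", "B8"]

Working:
idom tree: B1←B0 B2←B0 B3←B0 B4←B1 B5←B0 B6←B0 B7←B6 B8←B0 B9←B6
Join-block Dom:
  B3: preds {B1,B2}: {B0,B1} ∩ {B0,B2} = {B0}; idom=B0
  B5: preds {B3,B4}: {B0,B3} ∩ {B0,B1,B4} = {B0}; idom=B0
  B6: preds {B2,B5,B7}: {B0,B2} ∩ {B0,B5} ∩ {B0,B6,B7} = {B0}; idom=B0
  B8: preds {B5,B7}: {B0,B5} ∩ {B0,B6,B7} = {B0}; idom=B0

DF derivation:
  B3←B1: walk B1 to B0
  B3←B2: walk B2 to B0
  B5←B3: walk B3 to B0
  B5←B4: walk B4→B1 to B0
  B6←B2: walk B2 to B0
  B6←B5: walk B5 to B0
  B6←B7: walk B7→B6 to B0
  B8←B5: walk B5 to B0
  B8←B7: walk B7→B6 to B0
  DF(B0)=∅
  DF(B1)={B3,B5}
  DF(B2)={B3,B6}
  DF(B3)={B5}
  DF(B4)={B5}
  DF(B5)={B6,B8}
  DF(B6)={B6,B8}
  DF(B7)={B6,B8}
  DF(B8)=∅
  DF(B9)=∅

φ for j: defs {B2,B3,B8,B9}
  DF⁺ = {B3,B5,B6,B8}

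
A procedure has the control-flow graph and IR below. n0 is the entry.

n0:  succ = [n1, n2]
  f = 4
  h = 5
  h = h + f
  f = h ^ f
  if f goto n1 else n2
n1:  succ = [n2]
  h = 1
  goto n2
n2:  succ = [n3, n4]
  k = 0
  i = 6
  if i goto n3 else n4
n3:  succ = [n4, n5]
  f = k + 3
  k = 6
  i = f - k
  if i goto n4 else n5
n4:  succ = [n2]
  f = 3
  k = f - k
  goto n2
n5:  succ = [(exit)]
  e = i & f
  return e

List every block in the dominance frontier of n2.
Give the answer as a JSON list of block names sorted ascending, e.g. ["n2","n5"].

idom tree: n1←n0 n2←n0 n3←n2 n4←n2 n5←n3
Join-block Dom:
  n2: preds {n0,n1,n4}: {n0} ∩ {n0,n1} ∩ {n0,n2,n4} = {n0}; idom=n0
  n4: preds {n2,n3}: {n0,n2} ∩ {n0,n2,n3} = {n0,n2}; idom=n2

DF derivation:
  n2←n0: walk · to n0
  n2←n1: walk n1 to n0
  n2←n4: walk n4→n2 to n0
  n4←n2: walk · to n2
  n4←n3: walk n3 to n2
  n0: DF=∅
  n1: DF={n2}
  n2: DF={n2}
  n3: DF={n4}
  n4: DF={n2}
  n5: DF=∅

DF(n2) = ["n2"]

Answer: ["n2"]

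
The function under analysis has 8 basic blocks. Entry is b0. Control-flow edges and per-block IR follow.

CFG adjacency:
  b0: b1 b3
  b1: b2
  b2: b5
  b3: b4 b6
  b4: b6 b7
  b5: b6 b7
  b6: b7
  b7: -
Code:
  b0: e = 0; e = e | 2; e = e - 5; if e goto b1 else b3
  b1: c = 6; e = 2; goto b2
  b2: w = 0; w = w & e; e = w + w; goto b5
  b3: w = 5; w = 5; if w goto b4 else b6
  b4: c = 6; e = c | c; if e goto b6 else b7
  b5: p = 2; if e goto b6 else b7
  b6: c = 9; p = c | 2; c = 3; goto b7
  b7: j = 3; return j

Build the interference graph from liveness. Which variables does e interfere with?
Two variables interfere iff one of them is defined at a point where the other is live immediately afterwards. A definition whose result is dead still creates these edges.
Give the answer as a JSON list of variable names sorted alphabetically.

Answer: ["p", "w"]

Working:
Block summaries:
  b0 def {e} use ∅
  b1 def {c,e} use ∅
  b2 def {e,w} use {e}
  b3 def {w} use ∅
  b4 def {c,e} use ∅
  b5 def {p} use {e}
  b6 def {c,p} use ∅
  b7 def {j} use ∅

Liveness:
  b0 li=∅ lo=∅
  b1 li=∅ lo={e}
  b2 li={e} lo={e}
  b3 li=∅ lo=∅
  b4 li=∅ lo=∅
  b5 li={e} lo=∅
  b6 li=∅ lo=∅
  b7 li=∅ lo=∅

Interference:
  c: ∅
  e: {p,w}
  j: ∅
  p: {e}
  w: {e}

N(e) = ["p", "w"]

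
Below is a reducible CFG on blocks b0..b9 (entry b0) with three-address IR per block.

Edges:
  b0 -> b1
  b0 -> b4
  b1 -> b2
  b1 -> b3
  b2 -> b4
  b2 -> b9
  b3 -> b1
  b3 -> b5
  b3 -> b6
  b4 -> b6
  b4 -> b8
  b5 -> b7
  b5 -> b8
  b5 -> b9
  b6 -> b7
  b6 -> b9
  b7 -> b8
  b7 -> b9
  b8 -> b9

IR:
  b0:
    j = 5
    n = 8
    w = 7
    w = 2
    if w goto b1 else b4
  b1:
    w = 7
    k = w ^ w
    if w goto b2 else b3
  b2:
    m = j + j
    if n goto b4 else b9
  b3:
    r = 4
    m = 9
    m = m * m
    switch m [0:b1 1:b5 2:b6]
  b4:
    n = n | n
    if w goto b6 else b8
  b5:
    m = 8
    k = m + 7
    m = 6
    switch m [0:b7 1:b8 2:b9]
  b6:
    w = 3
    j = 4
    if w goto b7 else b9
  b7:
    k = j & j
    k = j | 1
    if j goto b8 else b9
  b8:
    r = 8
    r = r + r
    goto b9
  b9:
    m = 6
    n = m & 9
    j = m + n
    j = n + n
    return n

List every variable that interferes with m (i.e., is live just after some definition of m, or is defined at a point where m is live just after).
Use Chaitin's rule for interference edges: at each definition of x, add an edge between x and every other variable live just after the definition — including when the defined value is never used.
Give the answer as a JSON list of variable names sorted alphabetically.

Answer: ["j", "n", "w"]

Working:
Per-block:
  b0: def={j,n,w} ue=∅
  b1: def={k,w} ue=∅
  b2: def={m} ue={j,n}
  b3: def={m,r} ue=∅
  b4: def={n} ue={n,w}
  b5: def={k,m} ue=∅
  b6: def={j,w} ue=∅
  b7: def={k} ue={j}
  b8: def={r} ue=∅
  b9: def={j,m,n} ue=∅

Live sets:
  b0: in=∅ out={j,n,w}
  b1: in={j,n} out={j,n,w}
  b2: in={j,n,w} out={n,w}
  b3: in={j,n} out={j,n}
  b4: in={n,w} out=∅
  b5: in={j} out={j}
  b6: in=∅ out={j}
  b7: in={j} out=∅
  b8: in=∅ out=∅
  b9: in=∅ out=∅

Conflict graph:
  j — {k,m,n,r,w}
  k — {j,n,w}
  m — {j,n,w}
  n — {j,k,m,r,w}
  r — {j,n}
  w — {j,k,m,n}

N(m) = ["j", "n", "w"]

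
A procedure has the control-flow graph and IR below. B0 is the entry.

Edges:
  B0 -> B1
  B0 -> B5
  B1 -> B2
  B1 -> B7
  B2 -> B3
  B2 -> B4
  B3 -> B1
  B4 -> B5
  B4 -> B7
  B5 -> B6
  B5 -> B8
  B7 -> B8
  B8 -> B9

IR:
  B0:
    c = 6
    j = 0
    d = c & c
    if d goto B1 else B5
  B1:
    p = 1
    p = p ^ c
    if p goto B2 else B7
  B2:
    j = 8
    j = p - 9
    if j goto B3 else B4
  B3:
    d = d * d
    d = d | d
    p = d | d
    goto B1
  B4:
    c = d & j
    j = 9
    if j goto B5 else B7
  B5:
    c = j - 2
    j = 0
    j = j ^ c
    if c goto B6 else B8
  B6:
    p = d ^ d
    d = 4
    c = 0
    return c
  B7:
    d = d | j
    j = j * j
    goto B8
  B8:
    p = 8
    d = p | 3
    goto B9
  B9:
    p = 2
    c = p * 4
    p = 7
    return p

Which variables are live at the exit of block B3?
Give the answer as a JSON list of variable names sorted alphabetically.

Per-block:
  B0: def={c,d,j} ue=∅
  B1: def={p} ue={c}
  B2: def={j} ue={p}
  B3: def={d,p} ue={d}
  B4: def={c,j} ue={d,j}
  B5: def={c,j} ue={j}
  B6: def={c,d,p} ue={d}
  B7: def={d,j} ue={d,j}
  B8: def={d,p} ue=∅
  B9: def={c,p} ue=∅

Backward fixpoint:
  live B0: ∅→{c,d,j}
  live B1: {c,d,j}→{c,d,j,p}
  live B2: {c,d,p}→{c,d,j}
  live B3: {c,d,j}→{c,d,j}
  live B4: {d,j}→{d,j}
  live B5: {d,j}→{d}
  live B6: {d}→∅
  live B7: {d,j}→∅
  live B8: ∅→∅
  live B9: ∅→∅

live-out(B3) = ["c", "d", "j"]

Answer: ["c", "d", "j"]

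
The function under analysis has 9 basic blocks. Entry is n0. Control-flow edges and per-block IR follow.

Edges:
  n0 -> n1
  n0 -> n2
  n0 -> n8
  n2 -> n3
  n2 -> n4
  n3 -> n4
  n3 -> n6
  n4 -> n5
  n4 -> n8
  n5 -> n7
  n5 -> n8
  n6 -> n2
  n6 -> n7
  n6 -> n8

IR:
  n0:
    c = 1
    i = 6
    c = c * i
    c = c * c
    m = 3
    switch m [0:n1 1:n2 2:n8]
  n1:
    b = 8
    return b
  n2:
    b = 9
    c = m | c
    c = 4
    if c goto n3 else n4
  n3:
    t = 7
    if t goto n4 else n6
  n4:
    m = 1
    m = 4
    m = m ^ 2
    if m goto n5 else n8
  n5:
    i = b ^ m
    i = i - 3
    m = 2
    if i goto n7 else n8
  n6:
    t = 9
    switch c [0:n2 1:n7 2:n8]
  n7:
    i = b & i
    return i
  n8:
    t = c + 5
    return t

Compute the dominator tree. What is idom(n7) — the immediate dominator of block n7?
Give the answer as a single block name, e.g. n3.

idom tree: n1←n0 n2←n0 n3←n2 n4←n2 n5←n4 n6←n3 n7←n2 n8←n0
Dom∩ at merges:
  n2: preds {n0,n6}: {n0} ∩ {n0,n2,n3,n6} = {n0}; idom=n0
  n4: preds {n2,n3}: {n0,n2} ∩ {n0,n2,n3} = {n0,n2}; idom=n2
  n7: preds {n5,n6}: {n0,n2,n4,n5} ∩ {n0,n2,n3,n6} = {n0,n2}; idom=n2
  n8: preds {n0,n4,n5,n6}: {n0} ∩ {n0,n2,n4} ∩ {n0,n2,n4,n5} ∩ {n0,n2,n3,n6} = {n0}; idom=n0

idom(n7) = n2

Answer: n2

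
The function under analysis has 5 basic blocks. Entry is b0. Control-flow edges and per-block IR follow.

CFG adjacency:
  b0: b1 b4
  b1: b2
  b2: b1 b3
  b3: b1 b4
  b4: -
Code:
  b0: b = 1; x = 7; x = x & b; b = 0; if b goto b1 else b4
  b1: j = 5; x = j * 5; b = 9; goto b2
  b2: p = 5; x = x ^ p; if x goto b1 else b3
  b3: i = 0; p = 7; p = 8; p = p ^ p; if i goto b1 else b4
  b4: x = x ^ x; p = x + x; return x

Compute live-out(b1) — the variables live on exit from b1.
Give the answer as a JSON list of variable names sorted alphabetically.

Block summaries:
  b0 def {b,x} use ∅
  b1 def {b,j,x} use ∅
  b2 def {p,x} use {x}
  b3 def {i,p} use ∅
  b4 def {p,x} use {x}

Liveness:
  b0: in=∅ out={x}
  b1: in=∅ out={x}
  b2: in={x} out={x}
  b3: in={x} out={x}
  b4: in={x} out=∅

live-out(b1) = ["x"]

Answer: ["x"]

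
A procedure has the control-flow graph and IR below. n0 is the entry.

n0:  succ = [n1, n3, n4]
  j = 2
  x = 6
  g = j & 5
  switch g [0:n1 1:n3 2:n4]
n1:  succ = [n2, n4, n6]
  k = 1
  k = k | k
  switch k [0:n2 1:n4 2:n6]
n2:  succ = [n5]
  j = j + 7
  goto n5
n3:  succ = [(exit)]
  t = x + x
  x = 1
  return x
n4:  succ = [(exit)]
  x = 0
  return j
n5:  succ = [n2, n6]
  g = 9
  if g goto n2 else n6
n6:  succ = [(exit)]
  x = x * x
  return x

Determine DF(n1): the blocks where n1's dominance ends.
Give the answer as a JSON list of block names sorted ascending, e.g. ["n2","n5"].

Answer: ["n4"]

Working:
idom tree: n1←n0 n2←n1 n3←n0 n4←n0 n5←n2 n6←n1
Join-block Dom:
  n2: preds {n1,n5}: {n0,n1} ∩ {n0,n1,n2,n5} = {n0,n1}; idom=n1
  n4: preds {n0,n1}: {n0} ∩ {n0,n1} = {n0}; idom=n0
  n6: preds {n1,n5}: {n0,n1} ∩ {n0,n1,n2,n5} = {n0,n1}; idom=n1

DF walk-up:
  join n2 pred n1: · stop@n1
  join n2 pred n5: n5→n2 stop@n1
  join n4 pred n0: · stop@n0
  join n4 pred n1: n1 stop@n0
  join n6 pred n1: · stop@n1
  join n6 pred n5: n5→n2 stop@n1
  n0 → ∅
  n1 → {n4}
  n2 → {n2,n6}
  n3 → ∅
  n4 → ∅
  n5 → {n2,n6}
  n6 → ∅

DF(n1) = ["n4"]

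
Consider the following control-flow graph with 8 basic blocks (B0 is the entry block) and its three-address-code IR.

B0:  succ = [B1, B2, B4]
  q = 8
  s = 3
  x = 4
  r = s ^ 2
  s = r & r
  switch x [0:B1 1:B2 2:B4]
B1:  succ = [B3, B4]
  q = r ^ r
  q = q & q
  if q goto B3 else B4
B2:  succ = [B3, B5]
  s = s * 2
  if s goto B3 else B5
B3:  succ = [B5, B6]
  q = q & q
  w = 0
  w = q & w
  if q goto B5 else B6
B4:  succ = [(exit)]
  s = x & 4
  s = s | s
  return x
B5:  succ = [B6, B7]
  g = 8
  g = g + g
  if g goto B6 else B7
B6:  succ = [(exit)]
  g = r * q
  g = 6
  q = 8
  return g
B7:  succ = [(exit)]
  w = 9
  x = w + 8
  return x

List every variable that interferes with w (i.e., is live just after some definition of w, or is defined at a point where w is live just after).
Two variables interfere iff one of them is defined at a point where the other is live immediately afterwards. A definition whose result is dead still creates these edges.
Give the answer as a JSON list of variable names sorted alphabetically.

Answer: ["q", "r"]

Analysis:
def/use:
  B0: def={q,r,s,x} ue=∅
  B1: def={q} ue={r}
  B2: def={s} ue={s}
  B3: def={q,w} ue={q}
  B4: def={s} ue={x}
  B5: def={g} ue=∅
  B6: def={g,q} ue={q,r}
  B7: def={w,x} ue=∅

Live sets:
  B0: in=∅ out={q,r,s,x}
  B1: in={r,x} out={q,r,x}
  B2: in={q,r,s} out={q,r}
  B3: in={q,r} out={q,r}
  B4: in={x} out=∅
  B5: in={q,r} out={q,r}
  B6: in={q,r} out=∅
  B7: in=∅ out=∅

Interference:
  g: {q,r}
  q: {g,r,s,w,x}
  r: {g,q,s,w,x}
  s: {q,r,x}
  w: {q,r}
  x: {q,r,s}

N(w) = ["q", "r"]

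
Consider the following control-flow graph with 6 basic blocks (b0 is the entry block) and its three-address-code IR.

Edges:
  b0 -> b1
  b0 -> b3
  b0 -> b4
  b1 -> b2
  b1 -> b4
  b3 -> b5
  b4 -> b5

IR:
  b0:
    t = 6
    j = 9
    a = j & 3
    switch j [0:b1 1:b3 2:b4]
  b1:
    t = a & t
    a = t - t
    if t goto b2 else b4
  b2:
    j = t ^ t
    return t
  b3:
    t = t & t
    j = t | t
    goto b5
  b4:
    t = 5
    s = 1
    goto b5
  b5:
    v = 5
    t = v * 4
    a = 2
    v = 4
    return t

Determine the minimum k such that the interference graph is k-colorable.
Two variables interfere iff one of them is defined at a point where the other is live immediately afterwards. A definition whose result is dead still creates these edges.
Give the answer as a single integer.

Per-block:
  b0 def {a,j,t} use ∅
  b1 def {a,t} use {a,t}
  b2 def {j} use {t}
  b3 def {j,t} use {t}
  b4 def {s,t} use ∅
  b5 def {a,t,v} use ∅

Live sets:
  live b0: ∅→{a,t}
  live b1: {a,t}→{t}
  live b2: {t}→∅
  live b3: {t}→∅
  live b4: ∅→∅
  live b5: ∅→∅

Conflict graph:
  a↔{j,t}
  j↔{a,t}
  s↔∅
  t↔{a,j,v}
  v↔{t}

Colouring:
  lower bound: {a,j,t} mutually conflict ⇒ χ ≥ 3
  3-colouring: c0={s,t}  c1={a,v}  c2={j}
  χ = 3

Answer: 3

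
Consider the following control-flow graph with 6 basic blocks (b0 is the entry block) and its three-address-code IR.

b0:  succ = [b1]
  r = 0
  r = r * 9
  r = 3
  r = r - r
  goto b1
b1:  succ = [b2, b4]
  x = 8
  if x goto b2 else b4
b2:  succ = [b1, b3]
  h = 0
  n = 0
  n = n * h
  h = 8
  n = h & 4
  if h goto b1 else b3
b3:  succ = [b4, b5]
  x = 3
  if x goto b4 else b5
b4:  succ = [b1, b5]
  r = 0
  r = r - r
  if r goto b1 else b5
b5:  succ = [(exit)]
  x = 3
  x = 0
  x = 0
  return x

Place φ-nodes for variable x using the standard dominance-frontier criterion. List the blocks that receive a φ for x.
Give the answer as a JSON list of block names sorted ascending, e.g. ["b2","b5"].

idom tree: b1←b0 b2←b1 b3←b2 b4←b1 b5←b1
Dom∩ at merges:
  b1: preds {b0,b2,b4}: {b0} ∩ {b0,b1,b2} ∩ {b0,b1,b4} = {b0}; idom=b0
  b4: preds {b1,b3}: {b0,b1} ∩ {b0,b1,b2,b3} = {b0,b1}; idom=b1
  b5: preds {b3,b4}: {b0,b1,b2,b3} ∩ {b0,b1,b4} = {b0,b1}; idom=b1

Frontier:
  join b1 pred b0: · stop@b0
  join b1 pred b2: b2→b1 stop@b0
  join b1 pred b4: b4→b1 stop@b0
  join b4 pred b1: · stop@b1
  join b4 pred b3: b3→b2 stop@b1
  join b5 pred b3: b3→b2 stop@b1
  join b5 pred b4: b4 stop@b1
  b0 → ∅
  b1 → {b1}
  b2 → {b1,b4,b5}
  b3 → {b4,b5}
  b4 → {b1,b5}
  b5 → ∅

φ for x: defs {b1,b3,b5}
  DF⁺ = {b1,b4,b5}

Answer: ["b1", "b4", "b5"]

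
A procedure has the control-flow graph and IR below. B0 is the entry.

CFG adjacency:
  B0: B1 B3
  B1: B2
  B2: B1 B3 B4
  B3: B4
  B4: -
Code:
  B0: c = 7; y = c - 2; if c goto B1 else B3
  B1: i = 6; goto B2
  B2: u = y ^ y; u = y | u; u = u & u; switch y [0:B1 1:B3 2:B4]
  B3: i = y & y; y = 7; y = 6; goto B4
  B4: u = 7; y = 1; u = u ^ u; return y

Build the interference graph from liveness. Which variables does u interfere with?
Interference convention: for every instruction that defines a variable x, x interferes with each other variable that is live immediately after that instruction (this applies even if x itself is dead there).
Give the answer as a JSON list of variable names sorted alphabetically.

Block summaries:
  B0 def {c,y} use ∅
  B1 def {i} use ∅
  B2 def {u} use {y}
  B3 def {i,y} use {y}
  B4 def {u,y} use ∅

Liveness:
  B0: in=∅ out={y}
  B1: in={y} out={y}
  B2: in={y} out={y}
  B3: in={y} out=∅
  B4: in=∅ out=∅

Interfere edges:
  c↔{y}
  i↔{y}
  u↔{y}
  y↔{c,i,u}

N(u) = ["y"]

Answer: ["y"]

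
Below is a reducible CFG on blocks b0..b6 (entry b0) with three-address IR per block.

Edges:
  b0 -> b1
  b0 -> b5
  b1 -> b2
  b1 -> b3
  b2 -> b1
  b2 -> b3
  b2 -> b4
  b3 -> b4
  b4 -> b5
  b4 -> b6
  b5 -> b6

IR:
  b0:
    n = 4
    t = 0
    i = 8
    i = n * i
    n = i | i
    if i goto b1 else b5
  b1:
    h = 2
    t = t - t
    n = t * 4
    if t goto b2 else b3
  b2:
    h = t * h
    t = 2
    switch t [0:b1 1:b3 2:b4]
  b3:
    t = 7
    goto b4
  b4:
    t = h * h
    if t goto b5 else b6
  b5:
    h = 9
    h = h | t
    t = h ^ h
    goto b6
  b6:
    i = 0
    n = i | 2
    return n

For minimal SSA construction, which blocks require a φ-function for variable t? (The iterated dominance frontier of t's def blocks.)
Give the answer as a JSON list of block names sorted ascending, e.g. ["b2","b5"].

idom tree: b1←b0 b2←b1 b3←b1 b4←b1 b5←b0 b6←b0
Join-block Dom:
  b1: preds {b0,b2}: {b0} ∩ {b0,b1,b2} = {b0}; idom=b0
  b3: preds {b1,b2}: {b0,b1} ∩ {b0,b1,b2} = {b0,b1}; idom=b1
  b4: preds {b2,b3}: {b0,b1,b2} ∩ {b0,b1,b3} = {b0,b1}; idom=b1
  b5: preds {b0,b4}: {b0} ∩ {b0,b1,b4} = {b0}; idom=b0
  b6: preds {b4,b5}: {b0,b1,b4} ∩ {b0,b5} = {b0}; idom=b0

Frontier:
  join b1 pred b0: · stop@b0
  join b1 pred b2: b2→b1 stop@b0
  join b3 pred b1: · stop@b1
  join b3 pred b2: b2 stop@b1
  join b4 pred b2: b2 stop@b1
  join b4 pred b3: b3 stop@b1
  join b5 pred b0: · stop@b0
  join b5 pred b4: b4→b1 stop@b0
  join b6 pred b4: b4→b1 stop@b0
  join b6 pred b5: b5 stop@b0
  DF(b0)=∅
  DF(b1)={b1,b5,b6}
  DF(b2)={b1,b3,b4}
  DF(b3)={b4}
  DF(b4)={b5,b6}
  DF(b5)={b6}
  DF(b6)=∅

φ for t: defs {b0,b1,b2,b3,b4,b5}
  DF⁺ = {b1,b3,b4,b5,b6}

Answer: ["b1", "b3", "b4", "b5", "b6"]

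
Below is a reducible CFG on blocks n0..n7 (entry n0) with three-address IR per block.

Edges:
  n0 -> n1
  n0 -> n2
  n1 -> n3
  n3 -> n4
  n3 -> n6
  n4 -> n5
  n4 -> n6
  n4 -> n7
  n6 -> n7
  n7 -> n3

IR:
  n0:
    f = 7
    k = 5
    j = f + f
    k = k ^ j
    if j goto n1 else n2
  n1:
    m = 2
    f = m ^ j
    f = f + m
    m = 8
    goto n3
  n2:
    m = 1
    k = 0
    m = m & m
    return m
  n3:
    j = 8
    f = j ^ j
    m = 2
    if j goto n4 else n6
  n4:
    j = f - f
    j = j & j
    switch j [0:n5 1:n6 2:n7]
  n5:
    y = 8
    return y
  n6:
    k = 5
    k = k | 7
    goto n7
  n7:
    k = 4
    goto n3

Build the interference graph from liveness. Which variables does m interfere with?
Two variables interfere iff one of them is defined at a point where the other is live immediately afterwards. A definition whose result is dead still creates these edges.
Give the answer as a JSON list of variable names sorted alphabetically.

Block summaries:
  n0: def={f,j,k} ue=∅
  n1: def={f,m} ue={j}
  n2: def={k,m} ue=∅
  n3: def={f,j,m} ue=∅
  n4: def={j} ue={f}
  n5: def={y} ue=∅
  n6: def={k} ue=∅
  n7: def={k} ue=∅

Liveness:
  live n0: ∅→{j}
  live n1: {j}→∅
  live n2: ∅→∅
  live n3: ∅→{f}
  live n4: {f}→∅
  live n5: ∅→∅
  live n6: ∅→∅
  live n7: ∅→∅

Interfere edges:
  f — {j,k,m}
  j — {f,k,m}
  k — {f,j,m}
  m — {f,j,k}
  y — ∅

N(m) = ["f", "j", "k"]

Answer: ["f", "j", "k"]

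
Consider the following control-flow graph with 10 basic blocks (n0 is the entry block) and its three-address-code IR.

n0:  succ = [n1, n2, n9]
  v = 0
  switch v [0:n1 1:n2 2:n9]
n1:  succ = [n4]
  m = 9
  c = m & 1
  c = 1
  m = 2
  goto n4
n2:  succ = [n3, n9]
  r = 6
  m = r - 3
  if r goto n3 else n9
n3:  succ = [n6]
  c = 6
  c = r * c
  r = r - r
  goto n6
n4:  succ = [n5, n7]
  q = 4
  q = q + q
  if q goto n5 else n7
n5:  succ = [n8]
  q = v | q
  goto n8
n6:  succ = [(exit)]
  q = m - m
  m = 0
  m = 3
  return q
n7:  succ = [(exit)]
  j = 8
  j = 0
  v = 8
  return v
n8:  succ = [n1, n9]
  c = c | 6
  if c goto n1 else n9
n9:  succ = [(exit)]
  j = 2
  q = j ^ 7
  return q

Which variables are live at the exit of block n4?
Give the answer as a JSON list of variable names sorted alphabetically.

def/use:
  n0 def {v} use ∅
  n1 def {c,m} use ∅
  n2 def {m,r} use ∅
  n3 def {c,r} use {r}
  n4 def {q} use ∅
  n5 def {q} use {q,v}
  n6 def {m,q} use {m}
  n7 def {j,v} use ∅
  n8 def {c} use {c}
  n9 def {j,q} use ∅

Live sets:
  live n0: ∅→{v}
  live n1: {v}→{c,v}
  live n2: ∅→{m,r}
  live n3: {m,r}→{m}
  live n4: {c,v}→{c,q,v}
  live n5: {c,q,v}→{c,v}
  live n6: {m}→∅
  live n7: ∅→∅
  live n8: {c,v}→{v}
  live n9: ∅→∅

live-out(n4) = ["c", "q", "v"]

Answer: ["c", "q", "v"]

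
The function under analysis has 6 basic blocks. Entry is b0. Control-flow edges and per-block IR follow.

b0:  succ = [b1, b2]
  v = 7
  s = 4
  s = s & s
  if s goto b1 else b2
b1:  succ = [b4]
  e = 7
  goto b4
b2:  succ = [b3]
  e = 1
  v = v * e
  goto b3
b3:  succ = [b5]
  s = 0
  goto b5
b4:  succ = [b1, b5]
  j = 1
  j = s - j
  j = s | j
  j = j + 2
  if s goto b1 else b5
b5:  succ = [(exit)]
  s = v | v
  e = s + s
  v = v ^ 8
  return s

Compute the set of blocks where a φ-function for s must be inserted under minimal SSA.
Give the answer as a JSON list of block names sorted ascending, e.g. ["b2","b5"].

idom tree: b1←b0 b2←b0 b3←b2 b4←b1 b5←b0
Join-block Dom:
  b1: preds {b0,b4}: {b0} ∩ {b0,b1,b4} = {b0}; idom=b0
  b5: preds {b3,b4}: {b0,b2,b3} ∩ {b0,b1,b4} = {b0}; idom=b0

DF derivation:
  b1←b0: walk · to b0
  b1←b4: walk b4→b1 to b0
  b5←b3: walk b3→b2 to b0
  b5←b4: walk b4→b1 to b0
  b0 → ∅
  b1 → {b1,b5}
  b2 → {b5}
  b3 → {b5}
  b4 → {b1,b5}
  b5 → ∅

φ for s: defs {b0,b3,b5}
  DF⁺ = {b5}

Answer: ["b5"]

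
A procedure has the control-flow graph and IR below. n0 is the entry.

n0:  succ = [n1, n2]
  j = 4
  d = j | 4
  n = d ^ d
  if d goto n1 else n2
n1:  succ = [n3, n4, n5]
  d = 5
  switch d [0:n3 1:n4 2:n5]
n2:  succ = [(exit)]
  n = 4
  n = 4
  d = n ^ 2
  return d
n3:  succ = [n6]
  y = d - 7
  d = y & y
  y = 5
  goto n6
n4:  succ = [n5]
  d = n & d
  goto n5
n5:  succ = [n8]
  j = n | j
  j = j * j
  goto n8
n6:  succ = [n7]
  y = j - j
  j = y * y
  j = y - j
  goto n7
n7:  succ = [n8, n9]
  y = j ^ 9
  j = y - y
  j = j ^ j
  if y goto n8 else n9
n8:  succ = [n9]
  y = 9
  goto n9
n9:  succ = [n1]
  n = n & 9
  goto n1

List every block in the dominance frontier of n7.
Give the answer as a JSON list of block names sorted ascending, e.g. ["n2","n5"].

Answer: ["n8", "n9"]

Analysis:
idom tree: n1←n0 n2←n0 n3←n1 n4←n1 n5←n1 n6←n3 n7←n6 n8←n1 n9←n1
Dom∩ at merges:
  n1: preds {n0,n9}: {n0} ∩ {n0,n1,n9} = {n0}; idom=n0
  n5: preds {n1,n4}: {n0,n1} ∩ {n0,n1,n4} = {n0,n1}; idom=n1
  n8: preds {n5,n7}: {n0,n1,n5} ∩ {n0,n1,n3,n6,n7} = {n0,n1}; idom=n1
  n9: preds {n7,n8}: {n0,n1,n3,n6,n7} ∩ {n0,n1,n8} = {n0,n1}; idom=n1

DF walk-up:
  n1←n0: walk · to n0
  n1←n9: walk n9→n1 to n0
  n5←n1: walk · to n1
  n5←n4: walk n4 to n1
  n8←n5: walk n5 to n1
  n8←n7: walk n7→n6→n3 to n1
  n9←n7: walk n7→n6→n3 to n1
  n9←n8: walk n8 to n1
  n0 → ∅
  n1 → {n1}
  n2 → ∅
  n3 → {n8,n9}
  n4 → {n5}
  n5 → {n8}
  n6 → {n8,n9}
  n7 → {n8,n9}
  n8 → {n9}
  n9 → {n1}

DF(n7) = ["n8", "n9"]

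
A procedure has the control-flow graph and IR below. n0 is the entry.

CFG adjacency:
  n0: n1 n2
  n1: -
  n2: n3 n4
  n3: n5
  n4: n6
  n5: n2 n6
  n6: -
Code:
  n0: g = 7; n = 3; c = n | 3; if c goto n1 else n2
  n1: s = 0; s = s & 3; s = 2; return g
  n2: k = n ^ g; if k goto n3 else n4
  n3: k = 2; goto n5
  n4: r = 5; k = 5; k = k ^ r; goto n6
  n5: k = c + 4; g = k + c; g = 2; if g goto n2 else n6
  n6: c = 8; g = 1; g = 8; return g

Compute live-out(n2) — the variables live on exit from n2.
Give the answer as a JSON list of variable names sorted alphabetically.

Block summaries:
  n0: def={c,g,n} ue=∅
  n1: def={s} ue={g}
  n2: def={k} ue={g,n}
  n3: def={k} ue=∅
  n4: def={k,r} ue=∅
  n5: def={g,k} ue={c}
  n6: def={c,g} ue=∅

Liveness:
  n0 li=∅ lo={c,g,n}
  n1 li={g} lo=∅
  n2 li={c,g,n} lo={c,n}
  n3 li={c,n} lo={c,n}
  n4 li=∅ lo=∅
  n5 li={c,n} lo={c,g,n}
  n6 li=∅ lo=∅

live-out(n2) = ["c", "n"]

Answer: ["c", "n"]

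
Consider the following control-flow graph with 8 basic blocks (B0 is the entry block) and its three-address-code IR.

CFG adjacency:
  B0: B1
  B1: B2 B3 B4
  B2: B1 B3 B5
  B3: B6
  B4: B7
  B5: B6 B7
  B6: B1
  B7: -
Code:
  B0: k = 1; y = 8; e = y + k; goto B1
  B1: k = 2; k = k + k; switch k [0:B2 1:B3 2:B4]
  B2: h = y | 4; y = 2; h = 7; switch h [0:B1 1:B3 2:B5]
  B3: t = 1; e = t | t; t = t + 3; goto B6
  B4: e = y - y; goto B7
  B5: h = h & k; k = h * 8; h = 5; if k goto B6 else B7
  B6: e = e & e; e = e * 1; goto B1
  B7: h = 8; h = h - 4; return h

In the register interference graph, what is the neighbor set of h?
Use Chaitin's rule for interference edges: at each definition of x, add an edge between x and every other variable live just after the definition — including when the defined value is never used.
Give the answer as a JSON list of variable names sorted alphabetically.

def/use:
  B0: {e,k,y} / ∅
  B1: {k} / ∅
  B2: {h,y} / {y}
  B3: {e,t} / ∅
  B4: {e} / {y}
  B5: {h,k} / {h,k}
  B6: {e} / {e}
  B7: {h} / ∅

Backward fixpoint:
  B0: in=∅ out={e,y}
  B1: in={e,y} out={e,k,y}
  B2: in={e,k,y} out={e,h,k,y}
  B3: in={y} out={e,y}
  B4: in={y} out=∅
  B5: in={e,h,k,y} out={e,y}
  B6: in={e,y} out={e,y}
  B7: in=∅ out=∅

Conflict graph:
  e — {h,k,t,y}
  h — {e,k,y}
  k — {e,h,y}
  t — {e,y}
  y — {e,h,k,t}

N(h) = ["e", "k", "y"]

Answer: ["e", "k", "y"]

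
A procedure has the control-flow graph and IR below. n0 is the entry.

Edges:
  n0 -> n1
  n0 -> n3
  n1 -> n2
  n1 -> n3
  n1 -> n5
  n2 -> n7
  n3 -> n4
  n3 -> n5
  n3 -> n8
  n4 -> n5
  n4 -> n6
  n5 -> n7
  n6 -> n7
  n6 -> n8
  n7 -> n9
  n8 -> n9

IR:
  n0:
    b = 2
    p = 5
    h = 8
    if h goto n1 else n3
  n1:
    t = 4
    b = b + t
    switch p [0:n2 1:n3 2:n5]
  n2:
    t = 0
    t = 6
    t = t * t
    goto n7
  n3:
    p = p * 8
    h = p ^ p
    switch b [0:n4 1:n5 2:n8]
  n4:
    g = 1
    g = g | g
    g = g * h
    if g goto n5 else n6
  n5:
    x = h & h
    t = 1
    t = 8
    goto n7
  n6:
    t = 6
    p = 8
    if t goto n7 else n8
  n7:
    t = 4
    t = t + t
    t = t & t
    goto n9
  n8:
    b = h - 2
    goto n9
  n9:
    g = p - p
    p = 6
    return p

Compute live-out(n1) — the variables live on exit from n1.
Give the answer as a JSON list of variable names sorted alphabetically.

Block summaries:
  n0: def={b,h,p} ue=∅
  n1: def={b,t} ue={b,p}
  n2: def={t} ue=∅
  n3: def={h,p} ue={b,p}
  n4: def={g} ue={h}
  n5: def={t,x} ue={h}
  n6: def={p,t} ue=∅
  n7: def={t} ue=∅
  n8: def={b} ue={h}
  n9: def={g,p} ue={p}

Live sets:
  n0: in=∅ out={b,h,p}
  n1: in={b,h,p} out={b,h,p}
  n2: in={p} out={p}
  n3: in={b,p} out={h,p}
  n4: in={h,p} out={h,p}
  n5: in={h,p} out={p}
  n6: in={h} out={h,p}
  n7: in={p} out={p}
  n8: in={h,p} out={p}
  n9: in={p} out=∅

live-out(n1) = ["b", "h", "p"]

Answer: ["b", "h", "p"]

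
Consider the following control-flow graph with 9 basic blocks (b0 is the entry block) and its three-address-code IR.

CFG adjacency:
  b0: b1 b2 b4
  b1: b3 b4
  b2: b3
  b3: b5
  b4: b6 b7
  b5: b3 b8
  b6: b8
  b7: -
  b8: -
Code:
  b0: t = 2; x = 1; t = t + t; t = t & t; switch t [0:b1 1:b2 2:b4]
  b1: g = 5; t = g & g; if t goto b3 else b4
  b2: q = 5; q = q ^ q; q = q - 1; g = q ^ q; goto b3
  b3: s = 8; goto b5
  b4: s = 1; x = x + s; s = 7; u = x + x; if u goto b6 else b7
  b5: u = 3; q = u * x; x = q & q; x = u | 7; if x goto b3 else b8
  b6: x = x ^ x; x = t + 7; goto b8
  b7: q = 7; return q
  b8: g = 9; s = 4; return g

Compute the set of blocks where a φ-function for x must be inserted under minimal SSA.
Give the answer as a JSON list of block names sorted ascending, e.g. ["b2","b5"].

idom tree: b1←b0 b2←b0 b3←b0 b4←b0 b5←b3 b6←b4 b7←b4 b8←b0
Dom∩ at merges:
  b3: preds {b1,b2,b5}: {b0,b1} ∩ {b0,b2} ∩ {b0,b3,b5} = {b0}; idom=b0
  b4: preds {b0,b1}: {b0} ∩ {b0,b1} = {b0}; idom=b0
  b8: preds {b5,b6}: {b0,b3,b5} ∩ {b0,b4,b6} = {b0}; idom=b0

Frontier:
  join b3 pred b1: b1 stop@b0
  join b3 pred b2: b2 stop@b0
  join b3 pred b5: b5→b3 stop@b0
  join b4 pred b0: · stop@b0
  join b4 pred b1: b1 stop@b0
  join b8 pred b5: b5→b3 stop@b0
  join b8 pred b6: b6→b4 stop@b0
  DF(b0)=∅
  DF(b1)={b3,b4}
  DF(b2)={b3}
  DF(b3)={b3,b8}
  DF(b4)={b8}
  DF(b5)={b3,b8}
  DF(b6)={b8}
  DF(b7)=∅
  DF(b8)=∅

φ for x: defs {b0,b4,b5,b6}
  DF⁺ = {b3,b8}

Answer: ["b3", "b8"]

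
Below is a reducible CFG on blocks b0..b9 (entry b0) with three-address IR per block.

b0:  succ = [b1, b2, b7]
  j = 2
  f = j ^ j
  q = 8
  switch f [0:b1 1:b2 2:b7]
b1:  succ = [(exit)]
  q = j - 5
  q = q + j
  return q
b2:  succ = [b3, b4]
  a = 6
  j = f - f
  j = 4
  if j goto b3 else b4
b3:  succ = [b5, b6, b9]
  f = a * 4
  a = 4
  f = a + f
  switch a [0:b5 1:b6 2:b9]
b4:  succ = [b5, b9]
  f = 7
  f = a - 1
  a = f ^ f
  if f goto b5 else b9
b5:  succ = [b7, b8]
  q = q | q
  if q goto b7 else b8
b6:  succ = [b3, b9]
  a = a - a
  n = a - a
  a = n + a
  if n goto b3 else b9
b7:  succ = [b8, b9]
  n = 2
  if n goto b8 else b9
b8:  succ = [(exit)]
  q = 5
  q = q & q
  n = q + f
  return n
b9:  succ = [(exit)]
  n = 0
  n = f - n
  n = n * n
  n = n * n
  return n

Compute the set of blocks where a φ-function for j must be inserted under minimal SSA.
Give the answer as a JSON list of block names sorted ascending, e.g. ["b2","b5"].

Answer: ["b7", "b8", "b9"]

Working:
idom tree: b1←b0 b2←b0 b3←b2 b4←b2 b5←b2 b6←b3 b7←b0 b8←b0 b9←b0
Join-block Dom:
  b3: preds {b2,b6}: {b0,b2} ∩ {b0,b2,b3,b6} = {b0,b2}; idom=b2
  b5: preds {b3,b4}: {b0,b2,b3} ∩ {b0,b2,b4} = {b0,b2}; idom=b2
  b7: preds {b0,b5}: {b0} ∩ {b0,b2,b5} = {b0}; idom=b0
  b8: preds {b5,b7}: {b0,b2,b5} ∩ {b0,b7} = {b0}; idom=b0
  b9: preds {b3,b4,b6,b7}: {b0,b2,b3} ∩ {b0,b2,b4} ∩ {b0,b2,b3,b6} ∩ {b0,b7} = {b0}; idom=b0

Frontier:
  b3←b2: walk · to b2
  b3←b6: walk b6→b3 to b2
  b5←b3: walk b3 to b2
  b5←b4: walk b4 to b2
  b7←b0: walk · to b0
  b7←b5: walk b5→b2 to b0
  b8←b5: walk b5→b2 to b0
  b8←b7: walk b7 to b0
  b9←b3: walk b3→b2 to b0
  b9←b4: walk b4→b2 to b0
  b9←b6: walk b6→b3→b2 to b0
  b9←b7: walk b7 to b0
  DF(b0)=∅
  DF(b1)=∅
  DF(b2)={b7,b8,b9}
  DF(b3)={b3,b5,b9}
  DF(b4)={b5,b9}
  DF(b5)={b7,b8}
  DF(b6)={b3,b9}
  DF(b7)={b8,b9}
  DF(b8)=∅
  DF(b9)=∅

φ for j: defs {b0,b2}
  DF⁺ = {b7,b8,b9}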